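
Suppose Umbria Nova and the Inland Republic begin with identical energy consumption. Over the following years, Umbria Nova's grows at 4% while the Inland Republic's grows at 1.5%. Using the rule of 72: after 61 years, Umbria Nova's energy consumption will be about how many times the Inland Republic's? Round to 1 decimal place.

4.3 times

Umbria Nova pulls ahead at 2.5 pp per year, so the ratio doubles every 72/2.5 ≈ 28.80 years.
In 61 years that's 2.12 doublings: 2^2.12 ≈ 4.3.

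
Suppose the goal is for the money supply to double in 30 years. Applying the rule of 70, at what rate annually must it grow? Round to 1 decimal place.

70 / 30 ≈ 2.33, so about 2.3% annually.

around 2.3%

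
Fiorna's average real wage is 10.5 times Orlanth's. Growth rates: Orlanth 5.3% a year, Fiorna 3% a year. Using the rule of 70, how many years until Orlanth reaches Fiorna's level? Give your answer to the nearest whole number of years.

What matters is the difference: 2.3 pp.
Rule of 70 on the gap: the ratio halves every 70/2.3 ≈ 30.43 years.
A 10.5 times gap takes log₂(10.5) ≈ 3.39 halvings to close: 3.39 × 30.43 ≈ 103 years.

around 103 years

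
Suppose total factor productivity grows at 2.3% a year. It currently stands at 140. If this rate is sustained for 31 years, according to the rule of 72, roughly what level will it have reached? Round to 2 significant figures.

It doubles every 72/2.3 ≈ 31.30 years, so 31 years is 0.99 doublings.
2^0.99 ≈ 1.99; 140 × 1.99 ≈ 280.

around 280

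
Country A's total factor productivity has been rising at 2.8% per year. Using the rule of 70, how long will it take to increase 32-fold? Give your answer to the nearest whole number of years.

At 2.8% it doubles every 70/2.8 ≈ 25.00 years.
32 = 2^5, so 5 doublings → 125 years.

125 years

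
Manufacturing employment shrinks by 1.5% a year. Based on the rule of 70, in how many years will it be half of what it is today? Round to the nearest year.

Halving time ≈ 70 / 1.5 = 46.67 → 47 years.

≈ 47 years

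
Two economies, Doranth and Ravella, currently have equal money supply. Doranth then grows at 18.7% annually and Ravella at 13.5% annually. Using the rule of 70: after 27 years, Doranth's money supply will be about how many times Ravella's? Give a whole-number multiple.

approximately 4 times

Only the 5.2-point difference matters.
70/5.2 ≈ 13.46 years per doubling of the ratio; 27 years gives 2.01 doublings, so ≈ 4×.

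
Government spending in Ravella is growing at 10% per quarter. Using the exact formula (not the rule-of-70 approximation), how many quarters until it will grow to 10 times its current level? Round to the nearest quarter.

24 quarters

t = ln(10) / ln(1 + 0.1) = 2.3026 / 0.095310 ≈ 24.16.
≈ 24 quarters.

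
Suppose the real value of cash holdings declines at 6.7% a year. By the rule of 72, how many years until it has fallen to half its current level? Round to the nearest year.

around 11 years

Halving time ≈ 72 / 6.7 = 10.75 → 11 years.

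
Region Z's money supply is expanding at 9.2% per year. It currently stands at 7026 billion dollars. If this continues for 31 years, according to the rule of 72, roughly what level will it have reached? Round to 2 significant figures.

It doubles every 72/9.2 ≈ 7.83 years, so 31 years is 3.96 doublings.
2^3.96 ≈ 15.56; 7026 × 15.56 ≈ 110000 billion dollars.

about 110000 billion dollars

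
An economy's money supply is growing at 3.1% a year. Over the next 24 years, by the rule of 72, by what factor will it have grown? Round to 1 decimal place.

Doubles every ≈ 23.23 years (72/3.1).
24 years is 1.03 doublings; 2^1.03 ≈ 2.0×.

approximately 2.0 times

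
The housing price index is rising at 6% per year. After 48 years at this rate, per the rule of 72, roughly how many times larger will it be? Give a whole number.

72/6 ≈ 12.00 years per doubling.
48 years fits 4 doublings: 2^4 = 16.

approximately 16 times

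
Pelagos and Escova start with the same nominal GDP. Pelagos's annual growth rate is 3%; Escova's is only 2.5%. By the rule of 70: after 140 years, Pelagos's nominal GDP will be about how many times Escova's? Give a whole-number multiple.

Rate gap = 3% − 2.5% = 0.5 points.
The ratio doubles every 70/0.5 ≈ 140.00 years.
140/140.00 ≈ 1.00 doublings → ratio ≈ 2^1.00 ≈ 2.

about 2 times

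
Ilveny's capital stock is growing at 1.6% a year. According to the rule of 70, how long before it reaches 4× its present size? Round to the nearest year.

about 88 years

Doubling time ≈ 70/1.6 = 43.75 years.
4× is 2 doublings, so 2 × 43.75 ≈ 88 years.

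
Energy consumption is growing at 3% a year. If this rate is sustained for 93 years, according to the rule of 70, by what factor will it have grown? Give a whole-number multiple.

approximately 16 times

70/3 ≈ 23.33 years per doubling.
93 years fits 4 doublings: 2^4 = 16.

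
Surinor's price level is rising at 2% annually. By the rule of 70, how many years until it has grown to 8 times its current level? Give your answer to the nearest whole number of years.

roughly 105 years

Doubling time ≈ 70/2 = 35.00 years.
Getting to 8× needs 3 doublings: 3 × 35.00 ≈ 105 years.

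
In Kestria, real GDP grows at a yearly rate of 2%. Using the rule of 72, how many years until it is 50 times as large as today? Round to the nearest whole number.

about 203 years

Doubling time ≈ 72/2 = 36.00 years.
Reaching 50× takes log₂(50) ≈ 5.64 doublings.
5.64 × 36.00 ≈ 203 years.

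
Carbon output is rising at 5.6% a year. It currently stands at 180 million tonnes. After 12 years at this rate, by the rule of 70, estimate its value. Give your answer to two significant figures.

roughly 350 million tonnes

It doubles every 70/5.6 ≈ 12.50 years, so 12 years is 0.96 doublings.
2^0.96 ≈ 1.95; 180 × 1.95 ≈ 350 million tonnes.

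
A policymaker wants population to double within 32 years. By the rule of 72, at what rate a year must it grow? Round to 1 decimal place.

approximately 2.3%

72 / 32 ≈ 2.25, so about 2.3% a year.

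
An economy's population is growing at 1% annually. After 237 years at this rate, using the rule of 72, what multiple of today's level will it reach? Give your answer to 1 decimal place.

roughly 9.8 times

Doubles every ≈ 72.00 years (72/1).
237 years is 3.29 doublings; 2^3.29 ≈ 9.8×.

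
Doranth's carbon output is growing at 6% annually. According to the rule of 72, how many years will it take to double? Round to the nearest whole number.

At 6%, doubling takes about 72/6 = 12.00 years.

approximately 12 years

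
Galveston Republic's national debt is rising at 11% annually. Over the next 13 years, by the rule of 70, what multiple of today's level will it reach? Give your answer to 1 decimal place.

around 4.1 times

Doubles every ≈ 6.36 years (70/11).
13 years is 2.04 doublings; 2^2.04 ≈ 4.1×.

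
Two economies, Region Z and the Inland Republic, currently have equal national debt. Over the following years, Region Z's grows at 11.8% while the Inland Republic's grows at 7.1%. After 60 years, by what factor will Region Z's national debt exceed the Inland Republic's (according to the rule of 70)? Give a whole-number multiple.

Region Z pulls ahead at 4.7 pp per year, so the ratio doubles every 70/4.7 ≈ 14.89 years.
In 60 years that's 4.03 doublings: 2^4.03 ≈ 16.

16 times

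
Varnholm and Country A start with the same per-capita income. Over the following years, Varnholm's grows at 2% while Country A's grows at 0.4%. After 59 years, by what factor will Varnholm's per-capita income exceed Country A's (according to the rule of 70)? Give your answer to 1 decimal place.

Only the 1.6-point difference matters.
70/1.6 ≈ 43.75 years per doubling of the ratio; 59 years gives 1.35 doublings, so ≈ 2.5×.

2.5 times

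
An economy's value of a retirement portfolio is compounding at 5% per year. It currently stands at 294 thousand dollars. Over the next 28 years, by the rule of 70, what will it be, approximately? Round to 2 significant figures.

roughly 1200 thousand dollars

Doubling time ≈ 70/5 = 14.00 years.
28 years is 28/14.00 ≈ 2.00 doublings, a factor of 2^2.00 ≈ 4.00.
294 × 4.00 ≈ 1200 thousand dollars.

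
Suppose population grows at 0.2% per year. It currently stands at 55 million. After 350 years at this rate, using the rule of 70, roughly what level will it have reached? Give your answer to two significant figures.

It doubles every 70/0.2 ≈ 350.00 years, so 350 years is 1.00 doublings.
2^1.00 ≈ 2.00; 55 × 2.00 ≈ 110 million.

110 million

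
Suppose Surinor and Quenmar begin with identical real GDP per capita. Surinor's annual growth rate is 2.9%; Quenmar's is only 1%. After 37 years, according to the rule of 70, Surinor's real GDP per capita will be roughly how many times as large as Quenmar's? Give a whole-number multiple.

roughly 2 times

Rate gap = 2.9% − 1% = 1.9 points.
The ratio doubles every 70/1.9 ≈ 36.84 years.
37/36.84 ≈ 1.00 doublings → ratio ≈ 2^1.00 ≈ 2.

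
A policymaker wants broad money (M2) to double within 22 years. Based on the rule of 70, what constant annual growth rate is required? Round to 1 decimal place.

roughly 3.2%

70 / 22 ≈ 3.18, so about 3.2% a year.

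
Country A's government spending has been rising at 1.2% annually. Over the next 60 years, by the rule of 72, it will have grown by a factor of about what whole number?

around 2 times

72/1.2 ≈ 60.00 years per doubling.
60 years fits 1 doubling: 2^1 = 2.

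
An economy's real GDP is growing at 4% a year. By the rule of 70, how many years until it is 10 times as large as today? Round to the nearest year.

At 4% it doubles every 70/4 ≈ 17.50 years.
10× is log₂ 10 ≈ 3.32 doublings, so ≈ 3.32 × 17.50 = 58 years.

58 years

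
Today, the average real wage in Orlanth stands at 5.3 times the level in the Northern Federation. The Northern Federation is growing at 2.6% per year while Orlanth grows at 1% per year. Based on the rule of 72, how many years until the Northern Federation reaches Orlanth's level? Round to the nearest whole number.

about 108 years

The growth-rate gap is 2.6% − 1% = 1.6 percentage points.
So the ratio between them halves every 72/1.6 ≈ 45.00 years.
A 5.3 times gap takes log₂(5.3) ≈ 2.41 halvings to close: 2.41 × 45.00 ≈ 108 years.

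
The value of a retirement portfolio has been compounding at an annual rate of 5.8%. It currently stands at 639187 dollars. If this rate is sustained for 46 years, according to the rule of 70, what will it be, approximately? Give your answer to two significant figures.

It doubles every 70/5.8 ≈ 12.07 years, so 46 years is 3.81 doublings.
2^3.81 ≈ 14.03; 639187 × 14.03 ≈ 9000000 dollars.

about 9000000 dollars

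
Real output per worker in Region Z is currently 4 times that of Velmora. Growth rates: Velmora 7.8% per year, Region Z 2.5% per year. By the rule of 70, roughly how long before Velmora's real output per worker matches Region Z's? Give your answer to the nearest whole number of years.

Velmora gains on Region Z at 7.8% − 2.5% = 5.3 points a year.
At that relative rate the gap halves every 70/5.3 ≈ 13.21 years.
A 4 times gap closes after 2 halvings: 2 × 13.21 ≈ 26 years.

around 26 years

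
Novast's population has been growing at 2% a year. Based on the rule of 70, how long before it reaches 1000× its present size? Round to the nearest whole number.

One doubling takes 70/2 = 35.00 years.
Reaching 1000× takes log₂(1000) ≈ 9.97 doublings.
9.97 × 35.00 ≈ 349 years.

roughly 349 years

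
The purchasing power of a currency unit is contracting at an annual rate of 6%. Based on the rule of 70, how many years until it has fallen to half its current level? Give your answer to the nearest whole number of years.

approximately 12 years

The rule works in reverse for decay: 70/6 ≈ 11.67 years to halve.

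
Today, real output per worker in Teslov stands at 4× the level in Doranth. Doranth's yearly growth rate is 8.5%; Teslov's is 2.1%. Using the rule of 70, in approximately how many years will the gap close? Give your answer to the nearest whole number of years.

approximately 22 years

What matters is the difference: 6.4 pp.
Rule of 70 on the gap: the ratio halves every 70/6.4 ≈ 10.94 years.
A 4× gap closes after 2 halvings: 2 × 10.94 ≈ 22 years.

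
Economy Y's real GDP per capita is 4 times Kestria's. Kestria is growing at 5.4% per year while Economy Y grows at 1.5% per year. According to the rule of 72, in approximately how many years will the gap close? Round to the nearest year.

What matters is the difference: 3.9 pp.
Rule of 72 on the gap: the ratio halves every 72/3.9 ≈ 18.46 years.
A 4 times gap closes after 2 halvings: 2 × 18.46 ≈ 37 years.

about 37 years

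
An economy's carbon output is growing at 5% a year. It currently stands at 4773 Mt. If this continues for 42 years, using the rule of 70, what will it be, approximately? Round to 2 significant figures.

approximately 38000 Mt

Doubling time ≈ 70/5 = 14.00 years.
42 years is 42/14.00 ≈ 3.00 doublings, a factor of 2^3.00 ≈ 8.00.
4773 × 8.00 ≈ 38000 Mt.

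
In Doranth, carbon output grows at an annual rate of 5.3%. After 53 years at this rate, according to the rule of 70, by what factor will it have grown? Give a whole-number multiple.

16 times

At 5.3% one doubling takes ≈ 13.21 years; 53 years is 4 of them, so ×16.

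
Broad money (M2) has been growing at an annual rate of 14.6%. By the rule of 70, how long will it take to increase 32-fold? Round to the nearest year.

roughly 24 years

Doubling time ≈ 70/14.6 = 4.79 years.
32 = 2^5, so 5 doublings → 24 years.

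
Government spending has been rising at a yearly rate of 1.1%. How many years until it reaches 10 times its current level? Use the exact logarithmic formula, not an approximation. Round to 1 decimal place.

210.5 years

t = ln(10) / ln(1 + 0.011) = 2.3026 / 0.010940 ≈ 210.48.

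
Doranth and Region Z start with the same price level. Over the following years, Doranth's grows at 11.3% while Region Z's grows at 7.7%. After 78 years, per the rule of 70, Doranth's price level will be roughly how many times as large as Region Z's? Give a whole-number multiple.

Rate gap = 11.3% − 7.7% = 3.6 points.
The ratio doubles every 70/3.6 ≈ 19.44 years.
78/19.44 ≈ 4.01 doublings → ratio ≈ 2^4.01 ≈ 16.

about 16 times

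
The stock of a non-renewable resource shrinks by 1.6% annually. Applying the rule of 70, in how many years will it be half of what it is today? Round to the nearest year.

Halving time ≈ 70 / 1.6 = 43.75 → 44 years.

44 years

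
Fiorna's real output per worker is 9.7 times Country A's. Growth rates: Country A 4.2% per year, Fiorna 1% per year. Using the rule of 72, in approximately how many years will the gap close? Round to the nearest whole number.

Country A gains on Fiorna at 4.2% − 1% = 3.2 points a year.
At that relative rate the gap halves every 72/3.2 ≈ 22.50 years.
A 9.7 times gap takes log₂(9.7) ≈ 3.28 halvings to close: 3.28 × 22.50 ≈ 74 years.

roughly 74 years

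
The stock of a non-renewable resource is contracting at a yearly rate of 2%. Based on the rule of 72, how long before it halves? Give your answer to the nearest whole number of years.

Falling at 2%, it halves about every 72/2 = 36.00 years.

approximately 36 years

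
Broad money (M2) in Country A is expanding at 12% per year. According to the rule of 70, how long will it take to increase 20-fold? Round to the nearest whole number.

approximately 25 years

One doubling takes 70/12 = 5.83 years.
20× is log₂ 20 ≈ 4.32 doublings, so ≈ 4.32 × 5.83 = 25 years.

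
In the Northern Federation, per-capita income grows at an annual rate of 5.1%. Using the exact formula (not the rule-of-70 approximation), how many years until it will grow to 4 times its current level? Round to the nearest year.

28 years

t = ln(4) / ln(1 + 0.051) = 1.3863 / 0.049742 ≈ 27.87.
≈ 28 years.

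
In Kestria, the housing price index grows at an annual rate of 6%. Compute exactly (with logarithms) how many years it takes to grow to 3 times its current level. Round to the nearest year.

t = ln(3) / ln(1 + 0.06) = 1.0986 / 0.058269 ≈ 18.85.
≈ 19 years.

19 years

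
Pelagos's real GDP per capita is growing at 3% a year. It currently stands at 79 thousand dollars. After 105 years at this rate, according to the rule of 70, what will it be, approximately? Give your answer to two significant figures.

Doubling time ≈ 70/3 = 23.33 years.
105 years is 105/23.33 ≈ 4.50 doublings, a factor of 2^4.50 ≈ 22.63.
79 × 22.63 ≈ 1800 thousand dollars.

1800 thousand dollars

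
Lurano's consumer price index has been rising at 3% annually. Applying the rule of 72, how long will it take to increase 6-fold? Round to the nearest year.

Doubling time ≈ 72/3 = 24.00 years.
6× is log₂ 6 ≈ 2.58 doublings, so ≈ 2.58 × 24.00 = 62 years.

62 years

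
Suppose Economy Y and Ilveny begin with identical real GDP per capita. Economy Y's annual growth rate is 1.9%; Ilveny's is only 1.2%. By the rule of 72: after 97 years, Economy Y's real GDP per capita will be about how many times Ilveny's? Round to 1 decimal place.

Economy Y pulls ahead at 0.7 pp per year, so the ratio doubles every 72/0.7 ≈ 102.86 years.
In 97 years that's 0.94 doublings: 2^0.94 ≈ 1.9.

1.9 times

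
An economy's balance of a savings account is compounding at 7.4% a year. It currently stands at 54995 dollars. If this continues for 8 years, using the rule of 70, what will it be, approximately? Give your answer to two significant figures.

≈ 99000 dollars

Doubling time ≈ 70/7.4 = 9.46 years.
8 years is 8/9.46 ≈ 0.85 doublings, a factor of 2^0.85 ≈ 1.80.
54995 × 1.80 ≈ 99000 dollars.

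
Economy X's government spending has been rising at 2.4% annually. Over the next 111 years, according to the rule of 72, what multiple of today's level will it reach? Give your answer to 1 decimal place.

approximately 13.0 times

Doubles every ≈ 30.00 years (72/2.4).
111 years is 3.70 doublings; 2^3.70 ≈ 13.0×.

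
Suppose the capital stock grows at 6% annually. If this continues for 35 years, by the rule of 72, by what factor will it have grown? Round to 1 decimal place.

Doubling time ≈ 72/6 = 12.00 years.
35 years / 12.00 ≈ 2.92 doublings → factor 2^2.92 ≈ 7.6.

roughly 7.6 times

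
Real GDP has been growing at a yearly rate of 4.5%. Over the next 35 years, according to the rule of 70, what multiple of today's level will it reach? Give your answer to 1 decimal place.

Doubles every ≈ 15.56 years (70/4.5).
35 years is 2.25 doublings; 2^2.25 ≈ 4.8×.

roughly 4.8 times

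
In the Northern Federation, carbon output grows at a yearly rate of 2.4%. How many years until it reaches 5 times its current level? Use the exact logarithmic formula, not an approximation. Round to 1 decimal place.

67.9 years

t = ln(5) / ln(1 + 0.024) = 1.6094 / 0.023717 ≈ 67.86.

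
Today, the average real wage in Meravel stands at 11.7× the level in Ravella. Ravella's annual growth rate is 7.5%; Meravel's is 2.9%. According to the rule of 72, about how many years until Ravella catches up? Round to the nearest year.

approximately 56 years

What matters is the difference: 4.6 pp.
Rule of 72 on the gap: the ratio halves every 72/4.6 ≈ 15.65 years.
An 11.7× gap takes log₂(11.7) ≈ 3.55 halvings to close: 3.55 × 15.65 ≈ 56 years.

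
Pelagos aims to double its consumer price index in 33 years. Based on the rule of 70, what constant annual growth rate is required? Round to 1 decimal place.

approximately 2.1%

70 / 33 ≈ 2.12, so about 2.1% annually.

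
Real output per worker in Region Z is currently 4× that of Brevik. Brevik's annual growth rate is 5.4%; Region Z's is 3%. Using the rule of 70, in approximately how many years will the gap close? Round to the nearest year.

Brevik gains on Region Z at 5.4% − 3% = 2.4 points a year.
At that relative rate the gap halves every 70/2.4 ≈ 29.17 years.
A 4× gap closes after 2 halvings: 2 × 29.17 ≈ 58 years.

around 58 years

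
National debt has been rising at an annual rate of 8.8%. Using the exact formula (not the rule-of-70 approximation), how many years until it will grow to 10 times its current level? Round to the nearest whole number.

t = ln(10) / ln(1 + 0.088) = 2.3026 / 0.084341 ≈ 27.30.
≈ 27 years.

27 years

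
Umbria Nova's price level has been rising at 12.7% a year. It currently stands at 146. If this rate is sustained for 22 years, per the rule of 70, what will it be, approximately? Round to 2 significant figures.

It doubles every 70/12.7 ≈ 5.51 years, so 22 years is 3.99 doublings.
2^3.99 ≈ 15.89; 146 × 15.89 ≈ 2300.

≈ 2300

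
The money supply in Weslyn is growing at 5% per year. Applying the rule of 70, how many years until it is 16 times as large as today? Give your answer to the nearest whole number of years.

≈ 56 years

Doubling time ≈ 70/5 = 14.00 years.
16× is 4 doublings, so 4 × 14.00 ≈ 56 years.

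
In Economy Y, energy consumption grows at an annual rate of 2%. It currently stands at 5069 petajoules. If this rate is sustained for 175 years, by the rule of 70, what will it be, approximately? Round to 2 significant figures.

It doubles every 70/2 ≈ 35.00 years, so 175 years is 5.00 doublings.
2^5.00 ≈ 32.00; 5069 × 32.00 ≈ 160000 petajoules.

160000 petajoules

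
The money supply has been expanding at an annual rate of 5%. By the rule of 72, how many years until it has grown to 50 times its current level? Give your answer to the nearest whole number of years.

81 years

Doubling time ≈ 72/5 = 14.40 years.
50× is log₂ 50 ≈ 5.64 doublings, so ≈ 5.64 × 14.40 = 81 years.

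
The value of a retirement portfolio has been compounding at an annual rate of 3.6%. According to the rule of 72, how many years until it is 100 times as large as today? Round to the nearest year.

133 years

One doubling takes 72/3.6 = 20.00 years.
Reaching 100× takes log₂(100) ≈ 6.64 doublings.
6.64 × 20.00 ≈ 133 years.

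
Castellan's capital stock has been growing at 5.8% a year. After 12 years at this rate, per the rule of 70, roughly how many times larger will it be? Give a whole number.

At 5.8% one doubling takes ≈ 12.07 years; 12 years is 1 of them, so ×2.

around 2 times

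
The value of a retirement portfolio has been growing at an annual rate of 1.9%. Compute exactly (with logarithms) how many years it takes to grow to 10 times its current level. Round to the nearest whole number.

122 years

t = ln(10) / ln(1 + 0.019) = 2.3026 / 0.018822 ≈ 122.34.
≈ 122 years.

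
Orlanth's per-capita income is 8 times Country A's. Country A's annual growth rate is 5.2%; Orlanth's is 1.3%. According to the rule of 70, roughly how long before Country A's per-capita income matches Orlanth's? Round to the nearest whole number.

Country A gains on Orlanth at 5.2% − 1.3% = 3.9 points a year.
At that relative rate the gap halves every 70/3.9 ≈ 17.95 years.
An 8 times gap closes after 3 halvings: 3 × 17.95 ≈ 54 years.

≈ 54 years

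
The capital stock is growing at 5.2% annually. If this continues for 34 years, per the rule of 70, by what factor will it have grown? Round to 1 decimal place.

5.8 times

Doubles every ≈ 13.46 years (70/5.2).
34 years is 2.53 doublings; 2^2.53 ≈ 5.8×.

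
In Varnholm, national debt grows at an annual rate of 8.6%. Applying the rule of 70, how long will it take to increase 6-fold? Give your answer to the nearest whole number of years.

about 21 years

One doubling takes 70/8.6 = 8.14 years.
Reaching 6× takes log₂(6) ≈ 2.58 doublings.
2.58 × 8.14 ≈ 21 years.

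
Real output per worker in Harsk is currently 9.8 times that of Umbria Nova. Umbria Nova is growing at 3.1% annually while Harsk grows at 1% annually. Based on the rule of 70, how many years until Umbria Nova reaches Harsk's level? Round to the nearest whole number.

Umbria Nova gains on Harsk at 3.1% − 1% = 2.1 points a year.
At that relative rate the gap halves every 70/2.1 ≈ 33.33 years.
A 9.8 times gap takes log₂(9.8) ≈ 3.29 halvings to close: 3.29 × 33.33 ≈ 110 years.

about 110 years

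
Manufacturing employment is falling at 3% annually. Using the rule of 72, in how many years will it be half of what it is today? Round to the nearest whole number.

Halving time ≈ 72 / 3 = 24.00 → 24 years.

approximately 24 years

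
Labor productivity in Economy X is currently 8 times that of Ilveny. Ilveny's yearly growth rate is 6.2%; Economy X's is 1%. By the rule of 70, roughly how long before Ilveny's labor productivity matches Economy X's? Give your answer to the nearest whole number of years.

The growth-rate gap is 6.2% − 1% = 5.2 percentage points.
So the ratio between them halves every 70/5.2 ≈ 13.46 years.
An 8 times gap closes after 3 halvings: 3 × 13.46 ≈ 40 years.

around 40 years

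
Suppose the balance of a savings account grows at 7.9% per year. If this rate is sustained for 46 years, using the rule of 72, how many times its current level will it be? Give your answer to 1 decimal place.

Doubles every ≈ 9.11 years (72/7.9).
46 years is 5.05 doublings; 2^5.05 ≈ 33.1×.

about 33.1 times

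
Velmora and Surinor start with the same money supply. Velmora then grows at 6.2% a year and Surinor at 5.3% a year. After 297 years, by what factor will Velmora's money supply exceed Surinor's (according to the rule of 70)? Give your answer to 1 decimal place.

about 14.1 times

Only the 0.9-point difference matters.
70/0.9 ≈ 77.78 years per doubling of the ratio; 297 years gives 3.82 doublings, so ≈ 14.1×.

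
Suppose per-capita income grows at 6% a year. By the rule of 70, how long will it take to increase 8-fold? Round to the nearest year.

≈ 35 years

One doubling takes 70/6 = 11.67 years.
8× is 3 doublings, so 3 × 11.67 ≈ 35 years.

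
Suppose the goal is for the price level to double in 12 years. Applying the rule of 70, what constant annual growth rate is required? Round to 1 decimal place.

70 / 12 ≈ 5.83, so about 5.8% a year.

around 5.8% a year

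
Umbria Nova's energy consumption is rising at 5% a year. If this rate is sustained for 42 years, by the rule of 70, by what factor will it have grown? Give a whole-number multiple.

At 5% one doubling takes ≈ 14.00 years; 42 years is 3 of them, so ×8.

≈ 8 times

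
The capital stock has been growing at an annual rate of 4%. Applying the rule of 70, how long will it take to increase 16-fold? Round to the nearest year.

about 70 years

At 4% it doubles every 70/4 ≈ 17.50 years.
Getting to 16× needs 4 doublings: 4 × 17.50 ≈ 70 years.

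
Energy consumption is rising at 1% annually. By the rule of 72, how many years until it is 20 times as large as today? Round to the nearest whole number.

≈ 311 years

At 1% it doubles every 72/1 ≈ 72.00 years.
Reaching 20× takes log₂(20) ≈ 4.32 doublings.
4.32 × 72.00 ≈ 311 years.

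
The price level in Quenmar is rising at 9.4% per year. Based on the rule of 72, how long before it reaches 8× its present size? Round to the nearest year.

23 years

At 9.4% it doubles every 72/9.4 ≈ 7.66 years.
8× is 3 doublings, so 3 × 7.66 ≈ 23 years.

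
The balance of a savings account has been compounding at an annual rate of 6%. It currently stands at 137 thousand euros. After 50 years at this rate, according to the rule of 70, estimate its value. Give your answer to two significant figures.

Doubling time ≈ 70/6 = 11.67 years.
50 years is 50/11.67 ≈ 4.28 doublings, a factor of 2^4.28 ≈ 19.43.
137 × 19.43 ≈ 2700 thousand euros.

around 2700 thousand euros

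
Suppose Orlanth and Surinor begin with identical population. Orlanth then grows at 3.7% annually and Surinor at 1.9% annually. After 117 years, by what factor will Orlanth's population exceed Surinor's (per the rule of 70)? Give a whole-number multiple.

Orlanth pulls ahead at 1.8 pp per year, so the ratio doubles every 70/1.8 ≈ 38.89 years.
In 117 years that's 3.01 doublings: 2^3.01 ≈ 8.

around 8 times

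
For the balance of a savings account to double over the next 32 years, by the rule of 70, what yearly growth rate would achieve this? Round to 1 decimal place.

70 / 32 ≈ 2.19, so about 2.2% per year.

≈ 2.2%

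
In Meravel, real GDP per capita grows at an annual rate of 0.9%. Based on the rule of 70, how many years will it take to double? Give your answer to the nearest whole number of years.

70/0.9 ≈ 77.78, so it doubles roughly every 78 years.

≈ 78 years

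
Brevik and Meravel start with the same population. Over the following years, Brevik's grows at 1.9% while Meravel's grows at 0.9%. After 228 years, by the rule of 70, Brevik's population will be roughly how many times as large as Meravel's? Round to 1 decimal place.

Brevik pulls ahead at 1 pp per year, so the ratio doubles every 70/1 ≈ 70.00 years.
In 228 years that's 3.26 doublings: 2^3.26 ≈ 9.6.

roughly 9.6 times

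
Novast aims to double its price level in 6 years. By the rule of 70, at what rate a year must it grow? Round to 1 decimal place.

11.7%

70 / 6 ≈ 11.67, so about 11.7% a year.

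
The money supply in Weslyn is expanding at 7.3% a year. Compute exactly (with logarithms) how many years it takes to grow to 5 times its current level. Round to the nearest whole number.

23 years

t = ln(5) / ln(1 + 0.073) = 1.6094 / 0.070458 ≈ 22.84.
≈ 23 years.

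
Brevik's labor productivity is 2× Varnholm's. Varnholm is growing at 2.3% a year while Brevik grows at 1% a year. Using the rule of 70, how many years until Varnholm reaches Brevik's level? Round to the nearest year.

≈ 54 years

The growth-rate gap is 2.3% − 1% = 1.3 percentage points.
So the ratio between them halves every 70/1.3 ≈ 53.85 years.
A 2× gap closes after 1 halving: 1 × 53.85 ≈ 54 years.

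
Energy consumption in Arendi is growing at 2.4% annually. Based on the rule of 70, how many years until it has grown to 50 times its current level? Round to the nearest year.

about 165 years

Doubling time ≈ 70/2.4 = 29.17 years.
Reaching 50× takes log₂(50) ≈ 5.64 doublings.
5.64 × 29.17 ≈ 165 years.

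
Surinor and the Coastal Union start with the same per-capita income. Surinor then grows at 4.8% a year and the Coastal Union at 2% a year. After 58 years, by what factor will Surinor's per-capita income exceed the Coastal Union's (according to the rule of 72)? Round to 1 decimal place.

Only the 2.8-point difference matters.
72/2.8 ≈ 25.71 years per doubling of the ratio; 58 years gives 2.26 doublings, so ≈ 4.8×.

≈ 4.8 times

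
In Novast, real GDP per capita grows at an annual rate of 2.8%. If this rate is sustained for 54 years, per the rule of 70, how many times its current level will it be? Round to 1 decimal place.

Doubles every ≈ 25.00 years (70/2.8).
54 years is 2.16 doublings; 2^2.16 ≈ 4.5×.

≈ 4.5 times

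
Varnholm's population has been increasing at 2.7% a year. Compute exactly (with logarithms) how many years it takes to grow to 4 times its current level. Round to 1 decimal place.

t = ln(4) / ln(1 + 0.027) = 1.3863 / 0.026642 ≈ 52.03.

52.0 years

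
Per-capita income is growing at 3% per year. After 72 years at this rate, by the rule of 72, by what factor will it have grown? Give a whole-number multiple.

about 8 times

72/3 ≈ 24.00 years per doubling.
72 years fits 3 doublings: 2^3 = 8.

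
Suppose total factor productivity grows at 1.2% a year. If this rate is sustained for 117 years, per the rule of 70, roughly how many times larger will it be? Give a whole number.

4 times

70/1.2 ≈ 58.33 years per doubling.
117 years fits 2 doublings: 2^2 = 4.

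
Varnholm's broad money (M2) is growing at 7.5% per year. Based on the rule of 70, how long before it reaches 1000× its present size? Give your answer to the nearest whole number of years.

Doubling time ≈ 70/7.5 = 9.33 years.
Reaching 1000× takes log₂(1000) ≈ 9.97 doublings.
9.97 × 9.33 ≈ 93 years.

≈ 93 years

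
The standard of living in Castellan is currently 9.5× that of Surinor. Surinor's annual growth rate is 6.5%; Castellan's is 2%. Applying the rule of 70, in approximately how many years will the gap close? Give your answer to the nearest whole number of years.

51 years

Surinor gains on Castellan at 6.5% − 2% = 4.5 points a year.
At that relative rate the gap halves every 70/4.5 ≈ 15.56 years.
A 9.5× gap takes log₂(9.5) ≈ 3.25 halvings to close: 3.25 × 15.56 ≈ 51 years.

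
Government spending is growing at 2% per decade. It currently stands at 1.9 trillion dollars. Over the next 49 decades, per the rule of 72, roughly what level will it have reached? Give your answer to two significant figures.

It doubles every 72/2 ≈ 36.00 decades, so 49 decades is 1.36 doublings.
2^1.36 ≈ 2.57; 1.9 × 2.57 ≈ 4.9 trillion dollars.

approximately 4.9 trillion dollars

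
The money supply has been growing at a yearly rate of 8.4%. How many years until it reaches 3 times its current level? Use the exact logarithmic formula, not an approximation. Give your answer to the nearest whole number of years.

14 years

t = ln(3) / ln(1 + 0.084) = 1.0986 / 0.080658 ≈ 13.62.
≈ 14 years.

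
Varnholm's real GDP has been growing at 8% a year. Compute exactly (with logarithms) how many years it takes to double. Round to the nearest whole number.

t = ln(2) / ln(1 + 0.08) = 0.6931 / 0.076961 ≈ 9.01.
≈ 9 years.

9 years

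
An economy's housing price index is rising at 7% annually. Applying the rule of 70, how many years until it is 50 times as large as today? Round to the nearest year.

Doubling time ≈ 70/7 = 10.00 years.
Reaching 50× takes log₂(50) ≈ 5.64 doublings.
5.64 × 10.00 ≈ 56 years.

approximately 56 years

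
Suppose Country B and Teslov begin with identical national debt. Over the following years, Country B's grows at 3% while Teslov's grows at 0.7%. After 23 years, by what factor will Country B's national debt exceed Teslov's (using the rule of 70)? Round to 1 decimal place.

Rate gap = 3% − 0.7% = 2.3 points.
The ratio doubles every 70/2.3 ≈ 30.43 years.
23/30.43 ≈ 0.76 doublings → ratio ≈ 2^0.76 ≈ 1.7.

≈ 1.7 times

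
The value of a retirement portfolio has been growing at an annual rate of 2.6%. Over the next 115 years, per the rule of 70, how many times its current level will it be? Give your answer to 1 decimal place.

Doubling time ≈ 70/2.6 = 26.92 years.
115 years / 26.92 ≈ 4.27 doublings → factor 2^4.27 ≈ 19.3.

around 19.3 times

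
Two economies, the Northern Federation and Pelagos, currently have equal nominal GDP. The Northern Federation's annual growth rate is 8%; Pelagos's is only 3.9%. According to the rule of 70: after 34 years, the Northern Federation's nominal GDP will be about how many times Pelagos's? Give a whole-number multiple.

about 4 times

Only the 4.1-point difference matters.
70/4.1 ≈ 17.07 years per doubling of the ratio; 34 years gives 1.99 doublings, so ≈ 4×.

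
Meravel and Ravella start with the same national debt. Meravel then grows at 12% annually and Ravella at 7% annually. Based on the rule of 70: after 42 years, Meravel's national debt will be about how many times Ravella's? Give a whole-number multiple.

around 8 times

Only the 5-point difference matters.
70/5 ≈ 14.00 years per doubling of the ratio; 42 years gives 3.00 doublings, so ≈ 8×.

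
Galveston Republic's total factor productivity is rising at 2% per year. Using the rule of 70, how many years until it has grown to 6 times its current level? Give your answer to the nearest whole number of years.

approximately 90 years

Doubling time ≈ 70/2 = 35.00 years.
6× is log₂ 6 ≈ 2.58 doublings, so ≈ 2.58 × 35.00 = 90 years.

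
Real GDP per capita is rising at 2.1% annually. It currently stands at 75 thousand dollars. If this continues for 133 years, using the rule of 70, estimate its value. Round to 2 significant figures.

around 1200 thousand dollars

It doubles every 70/2.1 ≈ 33.33 years, so 133 years is 3.99 doublings.
2^3.99 ≈ 15.89; 75 × 15.89 ≈ 1200 thousand dollars.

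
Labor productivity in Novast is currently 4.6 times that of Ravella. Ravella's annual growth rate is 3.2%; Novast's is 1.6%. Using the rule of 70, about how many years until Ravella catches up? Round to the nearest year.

Ravella gains on Novast at 3.2% − 1.6% = 1.6 points a year.
At that relative rate the gap halves every 70/1.6 ≈ 43.75 years.
A 4.6 times gap takes log₂(4.6) ≈ 2.20 halvings to close: 2.20 × 43.75 ≈ 96 years.

around 96 years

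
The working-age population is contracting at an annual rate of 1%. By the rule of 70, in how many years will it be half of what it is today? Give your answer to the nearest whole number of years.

roughly 70 years

Halving time ≈ 70 / 1 = 70.00 → 70 years.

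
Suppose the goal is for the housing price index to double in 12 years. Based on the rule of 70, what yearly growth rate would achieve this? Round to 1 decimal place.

about 5.8%

70 / 12 ≈ 5.83, so about 5.8% per year.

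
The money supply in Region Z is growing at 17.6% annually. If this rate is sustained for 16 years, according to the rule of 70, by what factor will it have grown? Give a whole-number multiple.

around 16 times

Doubling time ≈ 70/17.6 = 3.98 years.
16/3.98 ≈ 4 doublings, so about 2^4 = 16×.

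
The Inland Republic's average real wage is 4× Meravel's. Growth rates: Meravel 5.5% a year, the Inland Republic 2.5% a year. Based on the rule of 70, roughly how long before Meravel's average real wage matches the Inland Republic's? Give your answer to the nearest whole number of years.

What matters is the difference: 3 pp.
Rule of 70 on the gap: the ratio halves every 70/3 ≈ 23.33 years.
A 4× gap closes after 2 halvings: 2 × 23.33 ≈ 47 years.

about 47 years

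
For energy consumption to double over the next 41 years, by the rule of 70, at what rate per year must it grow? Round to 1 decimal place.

70 / 41 ≈ 1.71, so about 1.7% per year.

roughly 1.7% per year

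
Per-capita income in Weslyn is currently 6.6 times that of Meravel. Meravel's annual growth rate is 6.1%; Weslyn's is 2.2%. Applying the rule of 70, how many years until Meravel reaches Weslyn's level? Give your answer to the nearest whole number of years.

The growth-rate gap is 6.1% − 2.2% = 3.9 percentage points.
So the ratio between them halves every 70/3.9 ≈ 17.95 years.
A 6.6 times gap takes log₂(6.6) ≈ 2.72 halvings to close: 2.72 × 17.95 ≈ 49 years.

approximately 49 years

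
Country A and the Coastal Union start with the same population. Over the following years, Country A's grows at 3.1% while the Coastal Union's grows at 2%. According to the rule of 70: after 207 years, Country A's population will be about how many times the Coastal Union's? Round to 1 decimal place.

about 9.5 times

Country A pulls ahead at 1.1 pp per year, so the ratio doubles every 70/1.1 ≈ 63.64 years.
In 207 years that's 3.25 doublings: 2^3.25 ≈ 9.5.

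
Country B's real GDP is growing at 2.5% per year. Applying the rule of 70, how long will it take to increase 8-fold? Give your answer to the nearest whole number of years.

At 2.5% it doubles every 70/2.5 ≈ 28.00 years.
Getting to 8× needs 3 doublings: 3 × 28.00 ≈ 84 years.

roughly 84 years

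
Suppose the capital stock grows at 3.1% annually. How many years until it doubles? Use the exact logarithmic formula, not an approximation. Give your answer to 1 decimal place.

22.7 years

t = ln(2) / ln(1 + 0.031) = 0.6931 / 0.030529 ≈ 22.70.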